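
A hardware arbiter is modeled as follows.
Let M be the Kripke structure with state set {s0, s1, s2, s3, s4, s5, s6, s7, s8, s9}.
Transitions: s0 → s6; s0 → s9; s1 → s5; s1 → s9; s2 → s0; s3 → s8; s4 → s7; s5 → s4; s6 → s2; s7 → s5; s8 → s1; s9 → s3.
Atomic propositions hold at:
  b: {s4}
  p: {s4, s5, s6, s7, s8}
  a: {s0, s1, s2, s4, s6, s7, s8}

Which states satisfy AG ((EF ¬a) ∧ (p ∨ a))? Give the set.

Sat(¬a) = {s3, s5, s9}
EF ¬a: least fixpoint, start Z0 = {s3, s5, s9}, add states with some successor in Z. Z1 = {s0, s1, s3, s5, s7, s9}; Z2 = {s0, s1, s2, s3, s4, s5, s7, s8, s9}; Z3 = {s0, s1, s2, s3, s4, s5, s6, s7, s8, s9}; fixed.
Sat(EF ¬a) = {s0, s1, s2, s3, s4, s5, s6, s7, s8, s9}
Sat(p ∨ a) = {s0, s1, s2, s4, s5, s6, s7, s8}
Sat((EF ¬a) ∧ (p ∨ a)) = {s0, s1, s2, s4, s5, s6, s7, s8}
AG ((EF ¬a) ∧ (p ∨ a)): greatest fixpoint, start Z0 = {s0, s1, s2, s4, s5, s6, s7, s8}, keep only states in Sat with every successor in Z. Z1 = {s2, s4, s5, s6, s7, s8}; Z2 = {s4, s5, s6, s7}; Z3 = {s4, s5, s7}; fixed.
Sat(AG ((EF ¬a) ∧ (p ∨ a))) = {s4, s5, s7}

{s4, s5, s7}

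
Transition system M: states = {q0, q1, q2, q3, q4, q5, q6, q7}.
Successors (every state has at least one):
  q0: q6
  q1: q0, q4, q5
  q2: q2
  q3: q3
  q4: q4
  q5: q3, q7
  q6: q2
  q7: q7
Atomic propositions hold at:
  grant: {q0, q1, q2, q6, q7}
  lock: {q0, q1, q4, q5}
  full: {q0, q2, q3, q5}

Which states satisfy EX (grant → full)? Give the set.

Sat(grant → full) = {q0, q2, q3, q4, q5}
Sat(EX (grant → full)) = {s : some successor in {q0, q2, q3, q4, q5}} = {q1, q2, q3, q4, q5, q6}

{q1, q2, q3, q4, q5, q6}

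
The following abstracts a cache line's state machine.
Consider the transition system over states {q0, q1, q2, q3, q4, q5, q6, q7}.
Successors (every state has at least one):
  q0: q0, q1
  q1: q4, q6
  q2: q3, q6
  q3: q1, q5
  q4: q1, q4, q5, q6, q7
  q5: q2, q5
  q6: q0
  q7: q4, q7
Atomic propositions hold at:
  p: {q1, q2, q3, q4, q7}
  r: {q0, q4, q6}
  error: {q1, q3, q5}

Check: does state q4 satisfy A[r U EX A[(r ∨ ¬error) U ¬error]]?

Yes

Sat(¬error) = {q0, q2, q4, q6, q7}
Sat(r ∨ ¬error) = {q0, q2, q4, q6, q7}
A[(r ∨ ¬error) U ¬error]: least fixpoint, start Z0 = Sat(¬error) = {q0, q2, q4, q6, q7}, add states in Sat(r ∨ ¬error) with every successor in Z. Already a fixed point.
Sat(A[(r ∨ ¬error) U ¬error]) = {q0, q2, q4, q6, q7}
Sat(EX A[(r ∨ ¬error) U ¬error]) = {s : some successor in {q0, q2, q4, q6, q7}} = {q0, q1, q2, q4, q5, q6, q7}
A[r U EX A[(r ∨ ¬error) U ¬error]]: least fixpoint, start Z0 = Sat(EX A[(r ∨ ¬error) U ¬error]) = {q0, q1, q2, q4, q5, q6, q7}, add states in Sat(r) with every successor in Z. Already a fixed point.
Sat(A[r U EX A[(r ∨ ¬error) U ¬error]]) = {q0, q1, q2, q4, q5, q6, q7}
q4 ∈ Sat(A[r U EX A[(r ∨ ¬error) U ¬error]]) = {q0, q1, q2, q4, q5, q6, q7}, so the formula holds at q4.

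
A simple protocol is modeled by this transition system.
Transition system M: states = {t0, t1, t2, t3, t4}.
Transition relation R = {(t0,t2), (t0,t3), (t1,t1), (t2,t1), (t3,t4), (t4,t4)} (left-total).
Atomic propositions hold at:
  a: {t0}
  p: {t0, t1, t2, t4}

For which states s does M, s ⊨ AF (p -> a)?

Sat(p -> a) = {t0, t3}
AF (p -> a): least fixpoint, start Z0 = {t0, t3}, add states with every successor in Z. Already a fixed point.
Sat(AF (p -> a)) = {t0, t3}

{t0, t3}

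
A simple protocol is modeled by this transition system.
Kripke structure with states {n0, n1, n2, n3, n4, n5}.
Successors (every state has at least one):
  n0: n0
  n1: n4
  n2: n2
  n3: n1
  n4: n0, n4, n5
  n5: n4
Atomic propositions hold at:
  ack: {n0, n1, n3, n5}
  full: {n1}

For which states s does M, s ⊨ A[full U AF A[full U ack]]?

{n0, n1, n3, n5}

A[full U ack]: least fixpoint, start Z0 = Sat(ack) = {n0, n1, n3, n5}, add states in Sat(full) with every successor in Z. Already a fixed point.
Sat(A[full U ack]) = {n0, n1, n3, n5}
AF A[full U ack]: least fixpoint, start Z0 = {n0, n1, n3, n5}, add states with every successor in Z. Already a fixed point.
Sat(AF A[full U ack]) = {n0, n1, n3, n5}
A[full U AF A[full U ack]]: least fixpoint, start Z0 = Sat(AF A[full U ack]) = {n0, n1, n3, n5}, add states in Sat(full) with every successor in Z. Already a fixed point.
Sat(A[full U AF A[full U ack]]) = {n0, n1, n3, n5}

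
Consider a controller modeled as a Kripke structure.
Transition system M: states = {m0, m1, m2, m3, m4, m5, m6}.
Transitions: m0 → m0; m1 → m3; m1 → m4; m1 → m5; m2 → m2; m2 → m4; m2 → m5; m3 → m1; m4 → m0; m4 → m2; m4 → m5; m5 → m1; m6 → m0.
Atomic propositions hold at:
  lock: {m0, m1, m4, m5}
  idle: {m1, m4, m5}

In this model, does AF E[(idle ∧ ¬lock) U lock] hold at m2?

Sat(¬lock) = {m2, m3, m6}
Sat(idle ∧ ¬lock) = ∅
E[(idle ∧ ¬lock) U lock]: least fixpoint, start Z0 = Sat(lock) = {m0, m1, m4, m5}, add states in Sat(idle ∧ ¬lock) with some successor in Z. Already a fixed point.
Sat(E[(idle ∧ ¬lock) U lock]) = {m0, m1, m4, m5}
AF E[(idle ∧ ¬lock) U lock]: least fixpoint, start Z0 = {m0, m1, m4, m5}, add states with every successor in Z. Z1 = {m0, m1, m3, m4, m5, m6}; fixed.
Sat(AF E[(idle ∧ ¬lock) U lock]) = {m0, m1, m3, m4, m5, m6}
m2 ∉ Sat(AF E[(idle ∧ ¬lock) U lock]) = {m0, m1, m3, m4, m5, m6}, so the formula does not hold at m2.

No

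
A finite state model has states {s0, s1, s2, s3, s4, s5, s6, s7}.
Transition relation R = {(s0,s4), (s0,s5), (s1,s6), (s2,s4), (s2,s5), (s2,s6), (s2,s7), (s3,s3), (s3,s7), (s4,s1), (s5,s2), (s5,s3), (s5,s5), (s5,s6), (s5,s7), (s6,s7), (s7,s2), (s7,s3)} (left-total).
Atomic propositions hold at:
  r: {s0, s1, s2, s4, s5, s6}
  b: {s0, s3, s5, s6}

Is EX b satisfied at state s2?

Sat(EX b) = {s : some successor in {s0, s3, s5, s6}} = {s0, s1, s2, s3, s5, s7}
s2 ∈ Sat(EX b) = {s0, s1, s2, s3, s5, s7}, so the formula holds at s2.

Yes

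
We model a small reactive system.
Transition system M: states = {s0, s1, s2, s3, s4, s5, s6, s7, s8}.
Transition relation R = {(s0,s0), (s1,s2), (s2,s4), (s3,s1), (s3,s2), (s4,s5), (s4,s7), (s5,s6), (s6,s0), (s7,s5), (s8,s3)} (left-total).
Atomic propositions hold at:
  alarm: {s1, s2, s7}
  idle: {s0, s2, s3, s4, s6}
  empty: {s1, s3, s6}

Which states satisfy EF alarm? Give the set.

EF alarm: least fixpoint, start Z0 = {s1, s2, s7}, add states with some successor in Z. Z1 = {s1, s2, s3, s4, s7}; Z2 = {s1, s2, s3, s4, s7, s8}; fixed.
Sat(EF alarm) = {s1, s2, s3, s4, s7, s8}

{s1, s2, s3, s4, s7, s8}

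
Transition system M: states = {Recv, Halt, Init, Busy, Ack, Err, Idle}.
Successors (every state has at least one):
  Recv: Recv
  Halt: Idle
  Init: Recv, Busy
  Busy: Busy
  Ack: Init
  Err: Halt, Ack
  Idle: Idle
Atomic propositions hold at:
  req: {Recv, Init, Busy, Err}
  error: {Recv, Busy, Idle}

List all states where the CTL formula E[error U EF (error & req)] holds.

{Recv, Init, Busy, Ack, Err}

Sat(error & req) = {Recv, Busy}
EF (error & req): least fixpoint, start Z0 = {Recv, Busy}, add states with some successor in Z. Z1 = {Recv, Init, Busy}; Z2 = {Recv, Init, Busy, Ack}; Z3 = {Recv, Init, Busy, Ack, Err}; fixed.
Sat(EF (error & req)) = {Recv, Init, Busy, Ack, Err}
E[error U EF (error & req)]: least fixpoint, start Z0 = Sat(EF (error & req)) = {Recv, Init, Busy, Ack, Err}, add states in Sat(error) with some successor in Z. Already a fixed point.
Sat(E[error U EF (error & req)]) = {Recv, Init, Busy, Ack, Err}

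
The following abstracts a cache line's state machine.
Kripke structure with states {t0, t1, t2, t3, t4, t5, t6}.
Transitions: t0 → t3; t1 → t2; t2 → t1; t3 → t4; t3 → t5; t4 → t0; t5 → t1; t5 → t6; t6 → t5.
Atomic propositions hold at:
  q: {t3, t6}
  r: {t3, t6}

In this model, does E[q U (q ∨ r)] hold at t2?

No

Sat(q ∨ r) = {t3, t6}
E[q U (q ∨ r)]: least fixpoint, start Z0 = Sat((q ∨ r)) = {t3, t6}, add states in Sat(q) with some successor in Z. Already a fixed point.
Sat(E[q U (q ∨ r)]) = {t3, t6}
t2 ∉ Sat(E[q U (q ∨ r)]) = {t3, t6}, so the formula does not hold at t2.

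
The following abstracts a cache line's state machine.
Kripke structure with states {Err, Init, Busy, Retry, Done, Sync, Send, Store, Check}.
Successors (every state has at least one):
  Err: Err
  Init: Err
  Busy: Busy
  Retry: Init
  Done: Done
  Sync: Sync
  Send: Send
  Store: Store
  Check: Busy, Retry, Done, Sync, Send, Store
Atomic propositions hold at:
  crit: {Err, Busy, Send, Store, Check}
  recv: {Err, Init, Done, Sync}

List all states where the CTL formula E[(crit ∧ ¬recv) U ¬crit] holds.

Sat(¬recv) = {Busy, Retry, Send, Store, Check}
Sat(crit ∧ ¬recv) = {Busy, Send, Store, Check}
Sat(¬crit) = {Init, Retry, Done, Sync}
E[(crit ∧ ¬recv) U ¬crit]: least fixpoint, start Z0 = Sat(¬crit) = {Init, Retry, Done, Sync}, add states in Sat(crit ∧ ¬recv) with some successor in Z. Z1 = {Init, Retry, Done, Sync, Check}; fixed.
Sat(E[(crit ∧ ¬recv) U ¬crit]) = {Init, Retry, Done, Sync, Check}

{Init, Retry, Done, Sync, Check}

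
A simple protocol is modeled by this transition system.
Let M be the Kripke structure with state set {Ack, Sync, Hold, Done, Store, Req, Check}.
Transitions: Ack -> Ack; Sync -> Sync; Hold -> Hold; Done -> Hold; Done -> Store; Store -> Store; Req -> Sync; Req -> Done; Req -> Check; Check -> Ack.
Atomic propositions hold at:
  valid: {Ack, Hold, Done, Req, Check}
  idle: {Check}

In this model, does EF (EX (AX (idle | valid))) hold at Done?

Sat(idle | valid) = {Ack, Hold, Done, Req, Check}
Sat(AX (idle | valid)) = {s : every successor in {Ack, Hold, Done, Req, Check}} = {Ack, Hold, Check}
Sat(EX (AX (idle | valid))) = {s : some successor in {Ack, Hold, Check}} = {Ack, Hold, Done, Req, Check}
EF (EX (AX (idle | valid))): least fixpoint, start Z0 = {Ack, Hold, Done, Req, Check}, add states with some successor in Z. Already a fixed point.
Sat(EF (EX (AX (idle | valid)))) = {Ack, Hold, Done, Req, Check}
Done ∈ Sat(EF (EX (AX (idle | valid)))) = {Ack, Hold, Done, Req, Check}, so the formula holds at Done.

Yes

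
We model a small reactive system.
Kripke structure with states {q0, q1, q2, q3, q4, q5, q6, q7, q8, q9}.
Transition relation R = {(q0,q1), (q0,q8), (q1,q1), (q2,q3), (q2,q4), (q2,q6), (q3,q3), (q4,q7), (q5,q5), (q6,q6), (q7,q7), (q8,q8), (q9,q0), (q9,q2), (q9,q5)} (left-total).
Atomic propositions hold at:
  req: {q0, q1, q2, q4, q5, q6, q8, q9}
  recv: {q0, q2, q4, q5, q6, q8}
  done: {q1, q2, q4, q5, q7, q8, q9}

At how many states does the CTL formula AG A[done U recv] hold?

A[done U recv]: least fixpoint, start Z0 = Sat(recv) = {q0, q2, q4, q5, q6, q8}, add states in Sat(done) with every successor in Z. Z1 = {q0, q2, q4, q5, q6, q8, q9}; fixed.
Sat(A[done U recv]) = {q0, q2, q4, q5, q6, q8, q9}
AG A[done U recv]: greatest fixpoint, start Z0 = {q0, q2, q4, q5, q6, q8, q9}, keep only states in Sat with every successor in Z. Z1 = {q5, q6, q8, q9}; Z2 = {q5, q6, q8}; fixed.
Sat(AG A[done U recv]) = {q5, q6, q8}
|Sat(AG A[done U recv])| = |{q5, q6, q8}| = 3.

3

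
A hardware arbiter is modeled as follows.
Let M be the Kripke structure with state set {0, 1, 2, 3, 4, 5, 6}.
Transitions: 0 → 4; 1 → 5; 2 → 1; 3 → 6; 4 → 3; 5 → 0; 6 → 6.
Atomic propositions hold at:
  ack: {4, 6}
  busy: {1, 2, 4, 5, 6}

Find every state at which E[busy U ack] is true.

{4, 6}

E[busy U ack]: least fixpoint, start Z0 = Sat(ack) = {4, 6}, add states in Sat(busy) with some successor in Z. Already a fixed point.
Sat(E[busy U ack]) = {4, 6}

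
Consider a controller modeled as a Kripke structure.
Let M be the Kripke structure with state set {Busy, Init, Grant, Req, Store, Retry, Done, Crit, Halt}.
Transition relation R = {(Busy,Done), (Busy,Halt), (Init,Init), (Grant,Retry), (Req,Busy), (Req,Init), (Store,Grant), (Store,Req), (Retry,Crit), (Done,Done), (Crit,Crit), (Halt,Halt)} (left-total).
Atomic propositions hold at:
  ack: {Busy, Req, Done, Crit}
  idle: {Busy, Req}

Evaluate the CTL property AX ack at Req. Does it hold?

No

Sat(AX ack) = {s : every successor in {Busy, Req, Done, Crit}} = {Retry, Done, Crit}
Req ∉ Sat(AX ack) = {Retry, Done, Crit}, so the formula does not hold at Req.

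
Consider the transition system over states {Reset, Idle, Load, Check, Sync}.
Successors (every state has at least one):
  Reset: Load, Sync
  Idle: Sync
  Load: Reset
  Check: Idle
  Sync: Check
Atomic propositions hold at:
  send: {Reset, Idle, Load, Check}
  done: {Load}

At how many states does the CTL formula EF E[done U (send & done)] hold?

Sat(send & done) = {Load}
E[done U (send & done)]: least fixpoint, start Z0 = Sat((send & done)) = {Load}, add states in Sat(done) with some successor in Z. Already a fixed point.
Sat(E[done U (send & done)]) = {Load}
EF E[done U (send & done)]: least fixpoint, start Z0 = {Load}, add states with some successor in Z. Z1 = {Reset, Load}; fixed.
Sat(EF E[done U (send & done)]) = {Reset, Load}
|Sat(EF E[done U (send & done)])| = |{Reset, Load}| = 2.

2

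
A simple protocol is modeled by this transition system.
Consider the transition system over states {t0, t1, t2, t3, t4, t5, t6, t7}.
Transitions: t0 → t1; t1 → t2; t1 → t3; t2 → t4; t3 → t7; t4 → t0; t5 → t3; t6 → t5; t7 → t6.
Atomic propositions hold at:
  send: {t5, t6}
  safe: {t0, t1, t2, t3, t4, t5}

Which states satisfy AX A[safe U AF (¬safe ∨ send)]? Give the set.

{t3, t5, t6, t7}

Sat(¬safe) = {t6, t7}
Sat(¬safe ∨ send) = {t5, t6, t7}
AF (¬safe ∨ send): least fixpoint, start Z0 = {t5, t6, t7}, add states with every successor in Z. Z1 = {t3, t5, t6, t7}; fixed.
Sat(AF (¬safe ∨ send)) = {t3, t5, t6, t7}
A[safe U AF (¬safe ∨ send)]: least fixpoint, start Z0 = Sat(AF (¬safe ∨ send)) = {t3, t5, t6, t7}, add states in Sat(safe) with every successor in Z. Already a fixed point.
Sat(A[safe U AF (¬safe ∨ send)]) = {t3, t5, t6, t7}
Sat(AX A[safe U AF (¬safe ∨ send)]) = {s : every successor in {t3, t5, t6, t7}} = {t3, t5, t6, t7}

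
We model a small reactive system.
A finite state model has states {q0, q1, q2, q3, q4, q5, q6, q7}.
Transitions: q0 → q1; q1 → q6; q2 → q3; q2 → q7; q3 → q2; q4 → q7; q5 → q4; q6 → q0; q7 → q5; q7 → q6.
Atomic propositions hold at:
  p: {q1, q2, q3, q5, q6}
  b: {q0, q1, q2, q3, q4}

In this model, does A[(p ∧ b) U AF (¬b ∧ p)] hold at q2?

No

Sat(p ∧ b) = {q1, q2, q3}
Sat(¬b) = {q5, q6, q7}
Sat(¬b ∧ p) = {q5, q6}
AF (¬b ∧ p): least fixpoint, start Z0 = {q5, q6}, add states with every successor in Z. Z1 = {q1, q5, q6, q7}; Z2 = {q0, q1, q4, q5, q6, q7}; fixed.
Sat(AF (¬b ∧ p)) = {q0, q1, q4, q5, q6, q7}
A[(p ∧ b) U AF (¬b ∧ p)]: least fixpoint, start Z0 = Sat(AF (¬b ∧ p)) = {q0, q1, q4, q5, q6, q7}, add states in Sat(p ∧ b) with every successor in Z. Already a fixed point.
Sat(A[(p ∧ b) U AF (¬b ∧ p)]) = {q0, q1, q4, q5, q6, q7}
q2 ∉ Sat(A[(p ∧ b) U AF (¬b ∧ p)]) = {q0, q1, q4, q5, q6, q7}, so the formula does not hold at q2.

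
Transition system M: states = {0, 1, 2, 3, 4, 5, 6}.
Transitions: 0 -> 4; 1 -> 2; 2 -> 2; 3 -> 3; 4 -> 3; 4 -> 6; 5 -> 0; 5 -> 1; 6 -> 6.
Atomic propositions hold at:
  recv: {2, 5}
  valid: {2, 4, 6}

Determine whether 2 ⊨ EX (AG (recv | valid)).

Sat(recv | valid) = {2, 4, 5, 6}
AG (recv | valid): greatest fixpoint, start Z0 = {2, 4, 5, 6}, keep only states in Sat with every successor in Z. Z1 = {2, 6}; fixed.
Sat(AG (recv | valid)) = {2, 6}
Sat(EX (AG (recv | valid))) = {s : some successor in {2, 6}} = {1, 2, 4, 6}
2 ∈ Sat(EX (AG (recv | valid))) = {1, 2, 4, 6}, so the formula holds at 2.

Yes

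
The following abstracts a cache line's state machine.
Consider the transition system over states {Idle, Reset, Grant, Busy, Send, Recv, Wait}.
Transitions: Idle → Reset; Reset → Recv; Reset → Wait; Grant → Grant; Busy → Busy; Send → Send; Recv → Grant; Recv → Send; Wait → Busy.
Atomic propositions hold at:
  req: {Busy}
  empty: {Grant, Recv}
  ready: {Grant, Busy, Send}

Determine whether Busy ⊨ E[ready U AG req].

Yes

AG req: greatest fixpoint, start Z0 = {Busy}, keep only states in Sat with every successor in Z. Already a fixed point.
Sat(AG req) = {Busy}
E[ready U AG req]: least fixpoint, start Z0 = Sat(AG req) = {Busy}, add states in Sat(ready) with some successor in Z. Already a fixed point.
Sat(E[ready U AG req]) = {Busy}
Busy ∈ Sat(E[ready U AG req]) = {Busy}, so the formula holds at Busy.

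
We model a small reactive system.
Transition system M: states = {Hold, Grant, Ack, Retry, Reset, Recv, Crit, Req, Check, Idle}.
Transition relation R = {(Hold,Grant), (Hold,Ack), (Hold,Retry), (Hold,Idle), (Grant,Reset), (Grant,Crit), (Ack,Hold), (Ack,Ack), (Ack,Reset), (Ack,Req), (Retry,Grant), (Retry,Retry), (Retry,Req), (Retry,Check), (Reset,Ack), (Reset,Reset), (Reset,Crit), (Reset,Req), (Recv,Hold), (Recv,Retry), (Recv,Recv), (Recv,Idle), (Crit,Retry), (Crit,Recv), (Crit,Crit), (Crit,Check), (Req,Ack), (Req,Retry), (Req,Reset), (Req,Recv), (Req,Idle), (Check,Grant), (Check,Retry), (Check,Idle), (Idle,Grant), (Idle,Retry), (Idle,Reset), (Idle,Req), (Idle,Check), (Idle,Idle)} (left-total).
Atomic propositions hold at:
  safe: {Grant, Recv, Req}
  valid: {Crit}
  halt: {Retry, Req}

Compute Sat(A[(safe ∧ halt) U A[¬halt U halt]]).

{Retry, Req}

Sat(safe ∧ halt) = {Req}
Sat(¬halt) = {Hold, Grant, Ack, Reset, Recv, Crit, Check, Idle}
A[¬halt U halt]: least fixpoint, start Z0 = Sat(halt) = {Retry, Req}, add states in Sat(¬halt) with every successor in Z. Already a fixed point.
Sat(A[¬halt U halt]) = {Retry, Req}
A[(safe ∧ halt) U A[¬halt U halt]]: least fixpoint, start Z0 = Sat(A[¬halt U halt]) = {Retry, Req}, add states in Sat(safe ∧ halt) with every successor in Z. Already a fixed point.
Sat(A[(safe ∧ halt) U A[¬halt U halt]]) = {Retry, Req}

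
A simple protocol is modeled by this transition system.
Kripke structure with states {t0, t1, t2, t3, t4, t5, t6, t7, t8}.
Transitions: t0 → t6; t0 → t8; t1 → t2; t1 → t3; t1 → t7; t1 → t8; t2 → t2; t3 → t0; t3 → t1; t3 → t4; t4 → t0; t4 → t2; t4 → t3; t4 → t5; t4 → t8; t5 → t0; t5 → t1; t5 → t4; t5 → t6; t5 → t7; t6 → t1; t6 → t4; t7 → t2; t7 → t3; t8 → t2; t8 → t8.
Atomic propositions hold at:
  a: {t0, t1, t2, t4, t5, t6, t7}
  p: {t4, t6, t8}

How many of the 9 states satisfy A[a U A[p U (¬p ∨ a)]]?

Sat(¬p) = {t0, t1, t2, t3, t5, t7}
Sat(¬p ∨ a) = {t0, t1, t2, t3, t4, t5, t6, t7}
A[p U (¬p ∨ a)]: least fixpoint, start Z0 = Sat((¬p ∨ a)) = {t0, t1, t2, t3, t4, t5, t6, t7}, add states in Sat(p) with every successor in Z. Already a fixed point.
Sat(A[p U (¬p ∨ a)]) = {t0, t1, t2, t3, t4, t5, t6, t7}
A[a U A[p U (¬p ∨ a)]]: least fixpoint, start Z0 = Sat(A[p U (¬p ∨ a)]) = {t0, t1, t2, t3, t4, t5, t6, t7}, add states in Sat(a) with every successor in Z. Already a fixed point.
Sat(A[a U A[p U (¬p ∨ a)]]) = {t0, t1, t2, t3, t4, t5, t6, t7}
|Sat(A[a U A[p U (¬p ∨ a)]])| = |{t0, t1, t2, t3, t4, t5, t6, t7}| = 8.

8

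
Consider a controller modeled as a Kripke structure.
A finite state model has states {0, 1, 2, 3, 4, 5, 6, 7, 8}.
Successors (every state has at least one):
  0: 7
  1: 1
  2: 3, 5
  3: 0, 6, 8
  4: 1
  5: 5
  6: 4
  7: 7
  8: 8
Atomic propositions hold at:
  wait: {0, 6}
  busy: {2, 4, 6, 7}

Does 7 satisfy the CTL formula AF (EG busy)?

EG busy: greatest fixpoint, start Z0 = {2, 4, 6, 7}, keep only states in Sat with some successor in Z. Z1 = {6, 7}; Z2 = {7}; fixed.
Sat(EG busy) = {7}
AF (EG busy): least fixpoint, start Z0 = {7}, add states with every successor in Z. Z1 = {0, 7}; fixed.
Sat(AF (EG busy)) = {0, 7}
7 ∈ Sat(AF (EG busy)) = {0, 7}, so the formula holds at 7.

Yes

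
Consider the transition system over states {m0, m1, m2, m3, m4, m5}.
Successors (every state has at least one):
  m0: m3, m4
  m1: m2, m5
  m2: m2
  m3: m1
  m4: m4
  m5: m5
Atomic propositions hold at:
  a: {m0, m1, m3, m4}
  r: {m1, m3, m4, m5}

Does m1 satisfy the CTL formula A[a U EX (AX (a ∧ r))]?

No

Sat(a ∧ r) = {m1, m3, m4}
Sat(AX (a ∧ r)) = {s : every successor in {m1, m3, m4}} = {m0, m3, m4}
Sat(EX (AX (a ∧ r))) = {s : some successor in {m0, m3, m4}} = {m0, m4}
A[a U EX (AX (a ∧ r))]: least fixpoint, start Z0 = Sat(EX (AX (a ∧ r))) = {m0, m4}, add states in Sat(a) with every successor in Z. Already a fixed point.
Sat(A[a U EX (AX (a ∧ r))]) = {m0, m4}
m1 ∉ Sat(A[a U EX (AX (a ∧ r))]) = {m0, m4}, so the formula does not hold at m1.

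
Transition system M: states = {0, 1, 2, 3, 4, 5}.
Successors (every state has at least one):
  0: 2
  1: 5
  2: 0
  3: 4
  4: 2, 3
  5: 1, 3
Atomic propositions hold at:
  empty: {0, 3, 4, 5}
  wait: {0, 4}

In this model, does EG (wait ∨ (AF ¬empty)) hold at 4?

Sat(¬empty) = {1, 2}
AF ¬empty: least fixpoint, start Z0 = {1, 2}, add states with every successor in Z. Z1 = {0, 1, 2}; fixed.
Sat(AF ¬empty) = {0, 1, 2}
Sat(wait ∨ (AF ¬empty)) = {0, 1, 2, 4}
EG (wait ∨ (AF ¬empty)): greatest fixpoint, start Z0 = {0, 1, 2, 4}, keep only states in Sat with some successor in Z. Z1 = {0, 2, 4}; fixed.
Sat(EG (wait ∨ (AF ¬empty))) = {0, 2, 4}
4 ∈ Sat(EG (wait ∨ (AF ¬empty))) = {0, 2, 4}, so the formula holds at 4.

Yes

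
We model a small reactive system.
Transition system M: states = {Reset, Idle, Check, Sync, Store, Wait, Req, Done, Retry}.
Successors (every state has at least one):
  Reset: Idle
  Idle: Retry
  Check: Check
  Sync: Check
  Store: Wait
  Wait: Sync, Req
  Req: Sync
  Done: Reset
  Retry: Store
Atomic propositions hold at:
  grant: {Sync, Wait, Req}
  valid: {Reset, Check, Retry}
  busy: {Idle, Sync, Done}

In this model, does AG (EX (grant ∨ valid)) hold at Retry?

No

Sat(grant ∨ valid) = {Reset, Check, Sync, Wait, Req, Retry}
Sat(EX (grant ∨ valid)) = {s : some successor in {Reset, Check, Sync, Wait, Req, Retry}} = {Idle, Check, Sync, Store, Wait, Req, Done}
AG (EX (grant ∨ valid)): greatest fixpoint, start Z0 = {Idle, Check, Sync, Store, Wait, Req, Done}, keep only states in Sat with every successor in Z. Z1 = {Check, Sync, Store, Wait, Req}; fixed.
Sat(AG (EX (grant ∨ valid))) = {Check, Sync, Store, Wait, Req}
Retry ∉ Sat(AG (EX (grant ∨ valid))) = {Check, Sync, Store, Wait, Req}, so the formula does not hold at Retry.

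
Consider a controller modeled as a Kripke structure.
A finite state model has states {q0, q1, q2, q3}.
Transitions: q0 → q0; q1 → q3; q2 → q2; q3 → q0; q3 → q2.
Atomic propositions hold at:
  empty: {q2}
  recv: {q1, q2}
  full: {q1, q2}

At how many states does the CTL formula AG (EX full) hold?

Sat(EX full) = {s : some successor in {q1, q2}} = {q2, q3}
AG (EX full): greatest fixpoint, start Z0 = {q2, q3}, keep only states in Sat with every successor in Z. Z1 = {q2}; fixed.
Sat(AG (EX full)) = {q2}
|Sat(AG (EX full))| = |{q2}| = 1.

1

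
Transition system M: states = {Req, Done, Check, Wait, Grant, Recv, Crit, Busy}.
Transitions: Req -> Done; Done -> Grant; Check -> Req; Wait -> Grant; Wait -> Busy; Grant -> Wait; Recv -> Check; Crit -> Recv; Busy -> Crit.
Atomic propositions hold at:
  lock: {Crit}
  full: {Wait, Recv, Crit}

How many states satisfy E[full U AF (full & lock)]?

3

Sat(full & lock) = {Crit}
AF (full & lock): least fixpoint, start Z0 = {Crit}, add states with every successor in Z. Z1 = {Crit, Busy}; fixed.
Sat(AF (full & lock)) = {Crit, Busy}
E[full U AF (full & lock)]: least fixpoint, start Z0 = Sat(AF (full & lock)) = {Crit, Busy}, add states in Sat(full) with some successor in Z. Z1 = {Wait, Crit, Busy}; fixed.
Sat(E[full U AF (full & lock)]) = {Wait, Crit, Busy}
|Sat(E[full U AF (full & lock)])| = |{Wait, Crit, Busy}| = 3.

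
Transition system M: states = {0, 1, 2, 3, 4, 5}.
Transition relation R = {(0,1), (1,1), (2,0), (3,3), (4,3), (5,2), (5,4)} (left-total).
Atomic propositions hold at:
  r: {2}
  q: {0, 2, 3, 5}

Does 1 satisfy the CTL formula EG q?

EG q: greatest fixpoint, start Z0 = {0, 2, 3, 5}, keep only states in Sat with some successor in Z. Z1 = {2, 3, 5}; Z2 = {3, 5}; Z3 = {3}; fixed.
Sat(EG q) = {3}
1 ∉ Sat(EG q) = {3}, so the formula does not hold at 1.

No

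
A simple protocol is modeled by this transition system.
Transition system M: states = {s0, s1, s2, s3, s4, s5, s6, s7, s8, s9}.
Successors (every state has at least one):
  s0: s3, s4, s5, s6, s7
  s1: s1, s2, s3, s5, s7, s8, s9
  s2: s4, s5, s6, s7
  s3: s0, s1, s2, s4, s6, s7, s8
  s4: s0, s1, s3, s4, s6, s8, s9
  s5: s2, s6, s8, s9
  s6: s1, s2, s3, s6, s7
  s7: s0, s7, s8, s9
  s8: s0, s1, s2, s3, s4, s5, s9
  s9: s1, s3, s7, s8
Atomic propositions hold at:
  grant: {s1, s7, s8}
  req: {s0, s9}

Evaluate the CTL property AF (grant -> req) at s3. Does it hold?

Sat(grant -> req) = {s0, s2, s3, s4, s5, s6, s9}
AF (grant -> req): least fixpoint, start Z0 = {s0, s2, s3, s4, s5, s6, s9}, add states with every successor in Z. Already a fixed point.
Sat(AF (grant -> req)) = {s0, s2, s3, s4, s5, s6, s9}
s3 ∈ Sat(AF (grant -> req)) = {s0, s2, s3, s4, s5, s6, s9}, so the formula holds at s3.

Yes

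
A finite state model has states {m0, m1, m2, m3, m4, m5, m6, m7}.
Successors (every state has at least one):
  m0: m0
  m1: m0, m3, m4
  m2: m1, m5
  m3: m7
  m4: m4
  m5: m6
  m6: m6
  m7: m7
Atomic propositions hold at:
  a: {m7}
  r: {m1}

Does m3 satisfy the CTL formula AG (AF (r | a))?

Yes

Sat(r | a) = {m1, m7}
AF (r | a): least fixpoint, start Z0 = {m1, m7}, add states with every successor in Z. Z1 = {m1, m3, m7}; fixed.
Sat(AF (r | a)) = {m1, m3, m7}
AG (AF (r | a)): greatest fixpoint, start Z0 = {m1, m3, m7}, keep only states in Sat with every successor in Z. Z1 = {m3, m7}; fixed.
Sat(AG (AF (r | a))) = {m3, m7}
m3 ∈ Sat(AG (AF (r | a))) = {m3, m7}, so the formula holds at m3.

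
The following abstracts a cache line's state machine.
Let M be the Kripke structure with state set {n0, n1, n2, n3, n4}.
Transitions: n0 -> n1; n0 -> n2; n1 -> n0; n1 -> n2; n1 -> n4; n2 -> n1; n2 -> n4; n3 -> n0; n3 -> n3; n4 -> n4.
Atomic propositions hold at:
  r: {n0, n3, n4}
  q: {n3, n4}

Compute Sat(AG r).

{n4}

AG r: greatest fixpoint, start Z0 = {n0, n3, n4}, keep only states in Sat with every successor in Z. Z1 = {n3, n4}; Z2 = {n4}; fixed.
Sat(AG r) = {n4}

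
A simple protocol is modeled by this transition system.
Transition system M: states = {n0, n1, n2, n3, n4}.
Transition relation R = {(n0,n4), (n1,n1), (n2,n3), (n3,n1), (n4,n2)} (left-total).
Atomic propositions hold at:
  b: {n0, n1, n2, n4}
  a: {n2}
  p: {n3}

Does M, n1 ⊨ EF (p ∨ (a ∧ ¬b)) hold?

Sat(¬b) = {n3}
Sat(a ∧ ¬b) = ∅
Sat(p ∨ (a ∧ ¬b)) = {n3}
EF (p ∨ (a ∧ ¬b)): least fixpoint, start Z0 = {n3}, add states with some successor in Z. Z1 = {n2, n3}; Z2 = {n2, n3, n4}; Z3 = {n0, n2, n3, n4}; fixed.
Sat(EF (p ∨ (a ∧ ¬b))) = {n0, n2, n3, n4}
n1 ∉ Sat(EF (p ∨ (a ∧ ¬b))) = {n0, n2, n3, n4}, so the formula does not hold at n1.

No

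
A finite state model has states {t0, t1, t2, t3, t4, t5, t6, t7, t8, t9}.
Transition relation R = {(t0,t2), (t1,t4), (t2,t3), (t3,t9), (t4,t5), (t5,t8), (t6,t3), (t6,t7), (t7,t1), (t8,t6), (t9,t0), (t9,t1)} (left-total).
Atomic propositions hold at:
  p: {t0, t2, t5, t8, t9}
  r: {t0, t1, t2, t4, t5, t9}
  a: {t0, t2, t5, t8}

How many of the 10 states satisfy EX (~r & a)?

Sat(~r) = {t3, t6, t7, t8}
Sat(~r & a) = {t8}
Sat(EX (~r & a)) = {s : some successor in {t8}} = {t5}
|Sat(EX (~r & a))| = |{t5}| = 1.

1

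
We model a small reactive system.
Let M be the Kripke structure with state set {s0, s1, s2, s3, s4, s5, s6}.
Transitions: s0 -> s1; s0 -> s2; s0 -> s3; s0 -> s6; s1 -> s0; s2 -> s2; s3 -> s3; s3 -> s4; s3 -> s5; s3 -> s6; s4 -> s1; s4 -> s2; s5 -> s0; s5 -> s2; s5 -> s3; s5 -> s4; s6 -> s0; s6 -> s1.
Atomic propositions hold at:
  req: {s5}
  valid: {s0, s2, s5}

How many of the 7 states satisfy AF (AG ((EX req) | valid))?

Sat(EX req) = {s : some successor in {s5}} = {s3}
Sat((EX req) | valid) = {s0, s2, s3, s5}
AG ((EX req) | valid): greatest fixpoint, start Z0 = {s0, s2, s3, s5}, keep only states in Sat with every successor in Z. Z1 = {s2}; fixed.
Sat(AG ((EX req) | valid)) = {s2}
AF (AG ((EX req) | valid)): least fixpoint, start Z0 = {s2}, add states with every successor in Z. Already a fixed point.
Sat(AF (AG ((EX req) | valid))) = {s2}
|Sat(AF (AG ((EX req) | valid)))| = |{s2}| = 1.

1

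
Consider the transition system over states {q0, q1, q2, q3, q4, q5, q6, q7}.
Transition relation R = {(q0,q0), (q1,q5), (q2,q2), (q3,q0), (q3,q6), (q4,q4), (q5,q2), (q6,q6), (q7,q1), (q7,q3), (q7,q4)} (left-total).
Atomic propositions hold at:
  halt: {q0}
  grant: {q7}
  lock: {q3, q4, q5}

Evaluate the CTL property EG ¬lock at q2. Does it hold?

Sat(¬lock) = {q0, q1, q2, q6, q7}
EG ¬lock: greatest fixpoint, start Z0 = {q0, q1, q2, q6, q7}, keep only states in Sat with some successor in Z. Z1 = {q0, q2, q6, q7}; Z2 = {q0, q2, q6}; fixed.
Sat(EG ¬lock) = {q0, q2, q6}
q2 ∈ Sat(EG ¬lock) = {q0, q2, q6}, so the formula holds at q2.

Yes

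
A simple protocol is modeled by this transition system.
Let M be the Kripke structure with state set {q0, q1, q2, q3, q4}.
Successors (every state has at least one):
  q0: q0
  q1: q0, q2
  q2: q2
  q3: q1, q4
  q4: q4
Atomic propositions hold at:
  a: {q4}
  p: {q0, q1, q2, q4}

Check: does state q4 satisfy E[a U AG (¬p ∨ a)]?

Sat(¬p) = {q3}
Sat(¬p ∨ a) = {q3, q4}
AG (¬p ∨ a): greatest fixpoint, start Z0 = {q3, q4}, keep only states in Sat with every successor in Z. Z1 = {q4}; fixed.
Sat(AG (¬p ∨ a)) = {q4}
E[a U AG (¬p ∨ a)]: least fixpoint, start Z0 = Sat(AG (¬p ∨ a)) = {q4}, add states in Sat(a) with some successor in Z. Already a fixed point.
Sat(E[a U AG (¬p ∨ a)]) = {q4}
q4 ∈ Sat(E[a U AG (¬p ∨ a)]) = {q4}, so the formula holds at q4.

Yes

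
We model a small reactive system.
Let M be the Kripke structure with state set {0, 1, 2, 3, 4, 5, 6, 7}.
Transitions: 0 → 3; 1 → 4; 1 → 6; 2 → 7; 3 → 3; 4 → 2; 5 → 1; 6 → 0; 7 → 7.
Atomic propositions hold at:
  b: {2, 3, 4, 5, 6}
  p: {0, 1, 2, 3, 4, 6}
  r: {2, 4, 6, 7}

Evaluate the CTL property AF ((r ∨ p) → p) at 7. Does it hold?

No

Sat(r ∨ p) = {0, 1, 2, 3, 4, 6, 7}
Sat((r ∨ p) → p) = {0, 1, 2, 3, 4, 5, 6}
AF ((r ∨ p) → p): least fixpoint, start Z0 = {0, 1, 2, 3, 4, 5, 6}, add states with every successor in Z. Already a fixed point.
Sat(AF ((r ∨ p) → p)) = {0, 1, 2, 3, 4, 5, 6}
7 ∉ Sat(AF ((r ∨ p) → p)) = {0, 1, 2, 3, 4, 5, 6}, so the formula does not hold at 7.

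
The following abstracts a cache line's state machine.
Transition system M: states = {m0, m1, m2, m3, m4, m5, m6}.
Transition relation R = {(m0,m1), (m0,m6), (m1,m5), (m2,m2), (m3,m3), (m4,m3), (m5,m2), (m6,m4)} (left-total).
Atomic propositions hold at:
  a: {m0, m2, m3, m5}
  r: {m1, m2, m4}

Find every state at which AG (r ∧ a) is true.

Sat(r ∧ a) = {m2}
AG (r ∧ a): greatest fixpoint, start Z0 = {m2}, keep only states in Sat with every successor in Z. Already a fixed point.
Sat(AG (r ∧ a)) = {m2}

{m2}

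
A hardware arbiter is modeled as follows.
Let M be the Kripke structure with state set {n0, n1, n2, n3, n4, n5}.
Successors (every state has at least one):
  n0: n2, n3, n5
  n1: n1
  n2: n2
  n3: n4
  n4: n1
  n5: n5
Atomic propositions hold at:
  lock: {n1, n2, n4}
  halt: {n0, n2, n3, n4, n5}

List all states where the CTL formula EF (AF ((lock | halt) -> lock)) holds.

{n0, n1, n2, n3, n4}

Sat(lock | halt) = {n0, n1, n2, n3, n4, n5}
Sat((lock | halt) -> lock) = {n1, n2, n4}
AF ((lock | halt) -> lock): least fixpoint, start Z0 = {n1, n2, n4}, add states with every successor in Z. Z1 = {n1, n2, n3, n4}; fixed.
Sat(AF ((lock | halt) -> lock)) = {n1, n2, n3, n4}
EF (AF ((lock | halt) -> lock)): least fixpoint, start Z0 = {n1, n2, n3, n4}, add states with some successor in Z. Z1 = {n0, n1, n2, n3, n4}; fixed.
Sat(EF (AF ((lock | halt) -> lock))) = {n0, n1, n2, n3, n4}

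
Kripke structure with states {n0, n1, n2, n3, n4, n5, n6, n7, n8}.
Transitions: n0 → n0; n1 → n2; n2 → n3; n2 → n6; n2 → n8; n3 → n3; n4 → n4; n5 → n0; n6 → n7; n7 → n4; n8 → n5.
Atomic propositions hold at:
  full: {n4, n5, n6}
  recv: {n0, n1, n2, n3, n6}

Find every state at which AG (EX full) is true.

Sat(EX full) = {s : some successor in {n4, n5, n6}} = {n2, n4, n7, n8}
AG (EX full): greatest fixpoint, start Z0 = {n2, n4, n7, n8}, keep only states in Sat with every successor in Z. Z1 = {n4, n7}; fixed.
Sat(AG (EX full)) = {n4, n7}

{n4, n7}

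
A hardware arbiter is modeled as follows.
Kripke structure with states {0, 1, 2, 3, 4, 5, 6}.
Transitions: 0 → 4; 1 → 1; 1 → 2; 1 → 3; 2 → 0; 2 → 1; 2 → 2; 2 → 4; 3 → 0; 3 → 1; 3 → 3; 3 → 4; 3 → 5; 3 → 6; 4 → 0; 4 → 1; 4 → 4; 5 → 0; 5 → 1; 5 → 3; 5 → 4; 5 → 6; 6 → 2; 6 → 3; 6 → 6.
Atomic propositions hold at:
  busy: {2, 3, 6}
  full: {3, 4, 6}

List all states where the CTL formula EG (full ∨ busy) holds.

{2, 3, 4, 6}

Sat(full ∨ busy) = {2, 3, 4, 6}
EG (full ∨ busy): greatest fixpoint, start Z0 = {2, 3, 4, 6}, keep only states in Sat with some successor in Z. Already a fixed point.
Sat(EG (full ∨ busy)) = {2, 3, 4, 6}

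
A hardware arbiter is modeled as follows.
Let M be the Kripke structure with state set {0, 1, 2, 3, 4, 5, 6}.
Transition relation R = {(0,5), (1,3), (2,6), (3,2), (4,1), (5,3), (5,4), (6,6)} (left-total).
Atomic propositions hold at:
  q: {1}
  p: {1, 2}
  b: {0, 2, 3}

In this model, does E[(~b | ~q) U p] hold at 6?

No

Sat(~b) = {1, 4, 5, 6}
Sat(~q) = {0, 2, 3, 4, 5, 6}
Sat(~b | ~q) = {0, 1, 2, 3, 4, 5, 6}
E[(~b | ~q) U p]: least fixpoint, start Z0 = Sat(p) = {1, 2}, add states in Sat(~b | ~q) with some successor in Z. Z1 = {1, 2, 3, 4}; Z2 = {1, 2, 3, 4, 5}; Z3 = {0, 1, 2, 3, 4, 5}; fixed.
Sat(E[(~b | ~q) U p]) = {0, 1, 2, 3, 4, 5}
6 ∉ Sat(E[(~b | ~q) U p]) = {0, 1, 2, 3, 4, 5}, so the formula does not hold at 6.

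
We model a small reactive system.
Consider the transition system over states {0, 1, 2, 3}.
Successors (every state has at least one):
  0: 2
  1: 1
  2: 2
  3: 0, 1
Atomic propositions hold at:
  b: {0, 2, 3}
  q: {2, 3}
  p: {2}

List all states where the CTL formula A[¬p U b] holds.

Sat(¬p) = {0, 1, 3}
A[¬p U b]: least fixpoint, start Z0 = Sat(b) = {0, 2, 3}, add states in Sat(¬p) with every successor in Z. Already a fixed point.
Sat(A[¬p U b]) = {0, 2, 3}

{0, 2, 3}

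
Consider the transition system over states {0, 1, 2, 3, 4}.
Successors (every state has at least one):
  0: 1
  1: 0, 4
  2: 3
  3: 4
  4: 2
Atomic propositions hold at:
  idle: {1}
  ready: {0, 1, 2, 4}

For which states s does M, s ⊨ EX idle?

{0}

Sat(EX idle) = {s : some successor in {1}} = {0}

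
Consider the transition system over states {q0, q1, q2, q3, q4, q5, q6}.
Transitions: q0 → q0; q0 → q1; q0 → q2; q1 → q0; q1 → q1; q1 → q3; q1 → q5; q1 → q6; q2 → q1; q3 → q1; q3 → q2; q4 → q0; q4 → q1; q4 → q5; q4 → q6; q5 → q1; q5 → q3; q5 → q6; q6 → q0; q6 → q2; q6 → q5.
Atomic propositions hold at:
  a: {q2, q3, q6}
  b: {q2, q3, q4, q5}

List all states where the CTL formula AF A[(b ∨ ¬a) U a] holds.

{q2, q3, q6}

Sat(¬a) = {q0, q1, q4, q5}
Sat(b ∨ ¬a) = {q0, q1, q2, q3, q4, q5}
A[(b ∨ ¬a) U a]: least fixpoint, start Z0 = Sat(a) = {q2, q3, q6}, add states in Sat(b ∨ ¬a) with every successor in Z. Already a fixed point.
Sat(A[(b ∨ ¬a) U a]) = {q2, q3, q6}
AF A[(b ∨ ¬a) U a]: least fixpoint, start Z0 = {q2, q3, q6}, add states with every successor in Z. Already a fixed point.
Sat(AF A[(b ∨ ¬a) U a]) = {q2, q3, q6}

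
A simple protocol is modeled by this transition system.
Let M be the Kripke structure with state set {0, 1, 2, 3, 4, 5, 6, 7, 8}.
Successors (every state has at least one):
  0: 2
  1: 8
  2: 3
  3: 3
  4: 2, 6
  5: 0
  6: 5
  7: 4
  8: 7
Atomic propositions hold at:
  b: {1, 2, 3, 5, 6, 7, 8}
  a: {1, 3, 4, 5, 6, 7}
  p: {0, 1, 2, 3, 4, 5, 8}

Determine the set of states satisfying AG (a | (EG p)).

{0, 2, 3, 4, 5, 6, 7}

EG p: greatest fixpoint, start Z0 = {0, 1, 2, 3, 4, 5, 8}, keep only states in Sat with some successor in Z. Z1 = {0, 1, 2, 3, 4, 5}; Z2 = {0, 2, 3, 4, 5}; fixed.
Sat(EG p) = {0, 2, 3, 4, 5}
Sat(a | (EG p)) = {0, 1, 2, 3, 4, 5, 6, 7}
AG (a | (EG p)): greatest fixpoint, start Z0 = {0, 1, 2, 3, 4, 5, 6, 7}, keep only states in Sat with every successor in Z. Z1 = {0, 2, 3, 4, 5, 6, 7}; fixed.
Sat(AG (a | (EG p))) = {0, 2, 3, 4, 5, 6, 7}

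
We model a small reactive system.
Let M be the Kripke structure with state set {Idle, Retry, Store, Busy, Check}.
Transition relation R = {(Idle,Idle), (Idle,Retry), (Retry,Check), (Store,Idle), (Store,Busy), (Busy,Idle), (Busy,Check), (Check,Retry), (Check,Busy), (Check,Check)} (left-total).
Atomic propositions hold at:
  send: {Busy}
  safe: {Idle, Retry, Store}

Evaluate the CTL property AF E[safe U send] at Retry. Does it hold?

E[safe U send]: least fixpoint, start Z0 = Sat(send) = {Busy}, add states in Sat(safe) with some successor in Z. Z1 = {Store, Busy}; fixed.
Sat(E[safe U send]) = {Store, Busy}
AF E[safe U send]: least fixpoint, start Z0 = {Store, Busy}, add states with every successor in Z. Already a fixed point.
Sat(AF E[safe U send]) = {Store, Busy}
Retry ∉ Sat(AF E[safe U send]) = {Store, Busy}, so the formula does not hold at Retry.

No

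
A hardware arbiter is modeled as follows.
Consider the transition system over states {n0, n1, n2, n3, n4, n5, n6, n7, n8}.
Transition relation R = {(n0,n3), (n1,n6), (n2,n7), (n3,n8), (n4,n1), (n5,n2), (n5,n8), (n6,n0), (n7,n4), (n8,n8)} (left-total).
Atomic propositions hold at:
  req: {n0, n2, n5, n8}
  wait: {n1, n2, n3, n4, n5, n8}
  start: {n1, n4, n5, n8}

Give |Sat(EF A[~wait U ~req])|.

Sat(~wait) = {n0, n6, n7}
Sat(~req) = {n1, n3, n4, n6, n7}
A[~wait U ~req]: least fixpoint, start Z0 = Sat(~req) = {n1, n3, n4, n6, n7}, add states in Sat(~wait) with every successor in Z. Z1 = {n0, n1, n3, n4, n6, n7}; fixed.
Sat(A[~wait U ~req]) = {n0, n1, n3, n4, n6, n7}
EF A[~wait U ~req]: least fixpoint, start Z0 = {n0, n1, n3, n4, n6, n7}, add states with some successor in Z. Z1 = {n0, n1, n2, n3, n4, n6, n7}; Z2 = {n0, n1, n2, n3, n4, n5, n6, n7}; fixed.
Sat(EF A[~wait U ~req]) = {n0, n1, n2, n3, n4, n5, n6, n7}
|Sat(EF A[~wait U ~req])| = |{n0, n1, n2, n3, n4, n5, n6, n7}| = 8.

8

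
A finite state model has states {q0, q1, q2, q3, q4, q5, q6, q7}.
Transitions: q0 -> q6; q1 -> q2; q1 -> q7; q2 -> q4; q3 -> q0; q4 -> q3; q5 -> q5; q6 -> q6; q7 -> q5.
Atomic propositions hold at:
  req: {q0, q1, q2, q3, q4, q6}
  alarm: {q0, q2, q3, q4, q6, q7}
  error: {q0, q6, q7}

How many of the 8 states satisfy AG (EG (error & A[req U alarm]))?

2

A[req U alarm]: least fixpoint, start Z0 = Sat(alarm) = {q0, q2, q3, q4, q6, q7}, add states in Sat(req) with every successor in Z. Z1 = {q0, q1, q2, q3, q4, q6, q7}; fixed.
Sat(A[req U alarm]) = {q0, q1, q2, q3, q4, q6, q7}
Sat(error & A[req U alarm]) = {q0, q6, q7}
EG (error & A[req U alarm]): greatest fixpoint, start Z0 = {q0, q6, q7}, keep only states in Sat with some successor in Z. Z1 = {q0, q6}; fixed.
Sat(EG (error & A[req U alarm])) = {q0, q6}
AG (EG (error & A[req U alarm])): greatest fixpoint, start Z0 = {q0, q6}, keep only states in Sat with every successor in Z. Already a fixed point.
Sat(AG (EG (error & A[req U alarm]))) = {q0, q6}
|Sat(AG (EG (error & A[req U alarm])))| = |{q0, q6}| = 2.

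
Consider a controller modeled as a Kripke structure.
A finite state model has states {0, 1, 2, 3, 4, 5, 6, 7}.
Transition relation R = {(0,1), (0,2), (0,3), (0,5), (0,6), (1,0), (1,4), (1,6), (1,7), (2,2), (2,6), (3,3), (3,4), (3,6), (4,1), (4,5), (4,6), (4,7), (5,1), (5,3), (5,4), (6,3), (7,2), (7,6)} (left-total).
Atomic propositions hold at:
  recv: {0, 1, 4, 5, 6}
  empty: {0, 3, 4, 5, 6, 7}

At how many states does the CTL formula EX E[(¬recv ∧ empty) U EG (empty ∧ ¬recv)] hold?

Sat(¬recv) = {2, 3, 7}
Sat(¬recv ∧ empty) = {3, 7}
Sat(empty ∧ ¬recv) = {3, 7}
EG (empty ∧ ¬recv): greatest fixpoint, start Z0 = {3, 7}, keep only states in Sat with some successor in Z. Z1 = {3}; fixed.
Sat(EG (empty ∧ ¬recv)) = {3}
E[(¬recv ∧ empty) U EG (empty ∧ ¬recv)]: least fixpoint, start Z0 = Sat(EG (empty ∧ ¬recv)) = {3}, add states in Sat(¬recv ∧ empty) with some successor in Z. Already a fixed point.
Sat(E[(¬recv ∧ empty) U EG (empty ∧ ¬recv)]) = {3}
Sat(EX E[(¬recv ∧ empty) U EG (empty ∧ ¬recv)]) = {s : some successor in {3}} = {0, 3, 5, 6}
|Sat(EX E[(¬recv ∧ empty) U EG (empty ∧ ¬recv)])| = |{0, 3, 5, 6}| = 4.

4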